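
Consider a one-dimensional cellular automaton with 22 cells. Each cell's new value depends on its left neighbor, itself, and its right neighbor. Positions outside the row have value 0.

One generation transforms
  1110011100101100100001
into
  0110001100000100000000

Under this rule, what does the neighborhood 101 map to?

0

At position 11 the neighborhood is 101; the next row has 0 there.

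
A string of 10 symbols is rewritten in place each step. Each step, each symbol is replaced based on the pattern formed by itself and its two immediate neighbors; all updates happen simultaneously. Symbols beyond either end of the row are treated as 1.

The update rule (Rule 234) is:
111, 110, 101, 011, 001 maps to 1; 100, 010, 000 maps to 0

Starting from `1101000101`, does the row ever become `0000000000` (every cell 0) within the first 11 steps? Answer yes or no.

no

1110001011
1110010111
1110101111
1111011111
1111111111
1111111111  (fixed point — unchanged through step 11)
step 11 is 1111111111, still not uniform 0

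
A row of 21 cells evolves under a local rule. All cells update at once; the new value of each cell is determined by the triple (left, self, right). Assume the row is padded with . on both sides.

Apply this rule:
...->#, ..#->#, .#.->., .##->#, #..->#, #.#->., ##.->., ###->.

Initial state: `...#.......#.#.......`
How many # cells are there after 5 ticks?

###.#######...#######
#...#......####......
.###.#######...######
##...#......####.....
#.###.#######...#####
count of #: 16

16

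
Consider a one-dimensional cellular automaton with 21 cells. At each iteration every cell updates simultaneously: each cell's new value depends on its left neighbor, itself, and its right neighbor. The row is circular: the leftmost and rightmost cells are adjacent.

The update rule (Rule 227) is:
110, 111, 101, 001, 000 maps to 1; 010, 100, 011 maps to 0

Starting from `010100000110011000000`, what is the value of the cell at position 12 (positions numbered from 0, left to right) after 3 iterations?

1

iteration 1: 101001111010101011111
iteration 2: 110010111101010101111
iteration 3: 110101011110101010111
position 12 holds 1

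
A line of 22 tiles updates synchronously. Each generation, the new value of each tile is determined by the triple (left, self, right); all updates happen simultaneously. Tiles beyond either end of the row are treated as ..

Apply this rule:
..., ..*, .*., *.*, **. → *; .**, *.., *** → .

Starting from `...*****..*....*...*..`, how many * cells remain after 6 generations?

12

generation 1: ***....*.**.****.***.*
generation 2: ..*.*****.**...**..***
generation 3: ****....**.*.**.*.*..*
generation 4: ...*.***.****.*****.**
generation 5: *****..**...**....**.*
generation 6: ....*.*.*.**.*.***.***
count of *: 12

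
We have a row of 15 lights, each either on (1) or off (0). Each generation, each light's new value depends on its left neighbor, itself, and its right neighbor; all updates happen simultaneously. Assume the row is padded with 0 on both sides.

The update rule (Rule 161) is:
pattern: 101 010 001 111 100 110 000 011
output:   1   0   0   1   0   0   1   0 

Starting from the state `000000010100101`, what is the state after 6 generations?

100110011111000

111111001000010
011110000011000
001100111000011
100000010011000
001111000000011
100110011111000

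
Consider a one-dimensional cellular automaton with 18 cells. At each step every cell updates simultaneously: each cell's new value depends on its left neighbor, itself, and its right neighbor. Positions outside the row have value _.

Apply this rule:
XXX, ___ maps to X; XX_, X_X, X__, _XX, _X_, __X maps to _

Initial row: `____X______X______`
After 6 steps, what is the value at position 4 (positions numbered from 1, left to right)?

XXX___XXXX___XXXXX
_X__X__XX__X__XXX_
_______________X__
XXXXXXXXXXXXXX___X
_XXXXXXXXXXXX__X__
__XXXXXXXXXX_____X
position 4 holds X

X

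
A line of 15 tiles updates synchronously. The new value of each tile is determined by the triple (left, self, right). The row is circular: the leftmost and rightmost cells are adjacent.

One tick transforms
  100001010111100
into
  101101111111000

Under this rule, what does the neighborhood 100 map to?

0

At position 1 the neighborhood is 100; the next row has 0 there.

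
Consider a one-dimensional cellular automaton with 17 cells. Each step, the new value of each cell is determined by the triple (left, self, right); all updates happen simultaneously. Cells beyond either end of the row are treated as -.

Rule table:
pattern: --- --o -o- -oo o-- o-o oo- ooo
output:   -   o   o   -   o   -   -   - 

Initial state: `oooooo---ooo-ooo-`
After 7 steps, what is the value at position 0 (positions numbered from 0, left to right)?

o

step 1: ------o-o-------o
step 2: -----oo-oo-----oo
step 3: ----o-----o---o--
step 4: ---ooo---ooo-ooo-
step 5: --o---o-o-------o
step 6: -ooo-oo-oo-----oo
step 7: o---------o---o--
position 0 holds o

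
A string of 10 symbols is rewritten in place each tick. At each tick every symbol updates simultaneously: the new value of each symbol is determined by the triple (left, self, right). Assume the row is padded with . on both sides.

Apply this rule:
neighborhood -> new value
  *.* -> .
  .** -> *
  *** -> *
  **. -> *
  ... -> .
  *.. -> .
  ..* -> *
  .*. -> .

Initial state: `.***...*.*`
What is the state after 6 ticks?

****......

****..*...
****.*....
****......
****......  (fixed point — unchanged through tick 6)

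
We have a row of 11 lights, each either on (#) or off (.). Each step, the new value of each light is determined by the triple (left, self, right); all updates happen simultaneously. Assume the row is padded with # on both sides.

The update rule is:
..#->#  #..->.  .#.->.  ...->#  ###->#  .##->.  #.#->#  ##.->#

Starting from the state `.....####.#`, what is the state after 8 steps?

step 1: .####.####.
step 2: #.####.####
step 3: ##.####.###
step 4: ###.####.##
step 5: ####.####.#
step 6: #####.####.
step 7: ######.####
step 8: #######.###

#######.###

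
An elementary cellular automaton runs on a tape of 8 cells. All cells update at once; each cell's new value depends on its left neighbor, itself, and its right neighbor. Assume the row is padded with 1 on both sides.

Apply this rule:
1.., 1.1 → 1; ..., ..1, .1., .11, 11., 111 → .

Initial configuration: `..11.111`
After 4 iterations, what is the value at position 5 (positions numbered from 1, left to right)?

1...1...
.1...1..
1.1...1.
.1.1...1
position 5 holds .

.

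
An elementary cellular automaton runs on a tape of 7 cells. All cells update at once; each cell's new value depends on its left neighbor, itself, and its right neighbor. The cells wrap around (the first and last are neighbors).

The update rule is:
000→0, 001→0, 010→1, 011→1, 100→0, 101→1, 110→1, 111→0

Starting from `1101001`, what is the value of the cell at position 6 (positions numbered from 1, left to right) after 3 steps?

0

0111001
1101001  (repeats step 0; period 2)
step 3: 0111001
position 6 holds 0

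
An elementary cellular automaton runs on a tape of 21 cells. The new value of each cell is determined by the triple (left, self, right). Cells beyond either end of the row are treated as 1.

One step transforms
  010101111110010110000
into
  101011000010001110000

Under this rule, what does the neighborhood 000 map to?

0

At position 18 the neighborhood is 000; the next row has 0 there.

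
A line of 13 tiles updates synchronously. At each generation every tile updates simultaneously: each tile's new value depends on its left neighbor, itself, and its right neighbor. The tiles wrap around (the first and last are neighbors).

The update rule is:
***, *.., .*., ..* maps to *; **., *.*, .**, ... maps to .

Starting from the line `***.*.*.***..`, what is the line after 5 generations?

.*.**.**.*.**

generation 1: .*..*.*..*.**
generation 2: .****.****...
generation 3: *.**...**.*..
generation 4: *...*.*...***
generation 5: .*.**.**.*.**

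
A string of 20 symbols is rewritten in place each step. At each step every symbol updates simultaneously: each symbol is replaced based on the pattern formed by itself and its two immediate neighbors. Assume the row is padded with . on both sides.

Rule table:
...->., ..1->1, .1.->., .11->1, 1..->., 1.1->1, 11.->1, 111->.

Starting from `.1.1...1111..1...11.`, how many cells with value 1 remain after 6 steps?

8

step 1: 1.1...11..1.1...111.
step 2: .1...111.1.1...11.1.
step 3: 1...11.11.1...1111..
step 4: ...1111111...11..1..
step 5: ..11.....1..111.1...
step 6: .111....1..11.11....
count of 1: 8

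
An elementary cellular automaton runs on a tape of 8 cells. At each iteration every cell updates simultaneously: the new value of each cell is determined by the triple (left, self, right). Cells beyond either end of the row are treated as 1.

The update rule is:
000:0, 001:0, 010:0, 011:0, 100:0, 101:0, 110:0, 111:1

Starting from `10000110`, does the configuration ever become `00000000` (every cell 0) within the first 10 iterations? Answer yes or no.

00000000
all cells are 0 at iteration 1

yes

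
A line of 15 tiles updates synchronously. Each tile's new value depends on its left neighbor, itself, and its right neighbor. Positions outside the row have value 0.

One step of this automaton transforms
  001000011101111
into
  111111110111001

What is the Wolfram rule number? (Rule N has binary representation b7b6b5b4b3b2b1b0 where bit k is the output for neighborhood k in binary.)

127

position 8: 111 → 0  (bit 7 = 0)
position 9: 110 → 1  (bit 6 = 1)
position 10: 101 → 1  (bit 5 = 1)
position 3: 100 → 1  (bit 4 = 1)
position 7: 011 → 1  (bit 3 = 1)
position 2: 010 → 1  (bit 2 = 1)
position 1: 001 → 1  (bit 1 = 1)
position 0: 000 → 1  (bit 0 = 1)
bits b7..b0 = 01111111 = 127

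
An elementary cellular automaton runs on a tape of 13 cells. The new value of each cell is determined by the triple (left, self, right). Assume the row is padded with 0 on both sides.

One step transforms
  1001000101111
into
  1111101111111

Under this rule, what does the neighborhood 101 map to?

At position 8 the neighborhood is 101; the next row has 1 there.

1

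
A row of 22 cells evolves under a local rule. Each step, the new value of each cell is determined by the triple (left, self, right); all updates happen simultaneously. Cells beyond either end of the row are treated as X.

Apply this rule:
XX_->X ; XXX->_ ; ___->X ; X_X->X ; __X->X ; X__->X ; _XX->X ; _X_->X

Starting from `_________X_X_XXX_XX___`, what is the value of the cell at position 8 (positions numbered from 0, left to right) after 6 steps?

step 1: XXXXXXXXXXXXXX_XXXXXXX
step 2: _____________XXX______
step 3: XXXXXXXXXXXXXX_XXXXXXX  (repeats step 1; period 2)
step 6: _____________XXX______
position 8 holds _

_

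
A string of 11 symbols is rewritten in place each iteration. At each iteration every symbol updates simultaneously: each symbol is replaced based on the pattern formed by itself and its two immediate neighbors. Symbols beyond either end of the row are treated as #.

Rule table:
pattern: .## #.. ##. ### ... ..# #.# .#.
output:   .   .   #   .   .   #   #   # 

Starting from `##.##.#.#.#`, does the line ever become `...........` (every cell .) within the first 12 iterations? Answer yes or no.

no

.##.######.
#.##.....##
##.#....#..
.###...##.#
#..#..#.##.
#.##.###.##
##.##..##..
.##.#.#.#.#
#.########.
##.......##
.#......#..
##.....##.#
iteration 12 is ##.....##.#, still not uniform .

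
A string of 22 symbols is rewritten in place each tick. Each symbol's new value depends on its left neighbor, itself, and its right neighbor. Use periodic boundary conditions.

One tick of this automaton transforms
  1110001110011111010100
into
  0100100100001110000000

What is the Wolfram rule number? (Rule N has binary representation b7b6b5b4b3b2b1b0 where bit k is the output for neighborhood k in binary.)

position 1: 111 → 1  (bit 7 = 1)
position 2: 110 → 0  (bit 6 = 0)
position 16: 101 → 0  (bit 5 = 0)
position 3: 100 → 0  (bit 4 = 0)
position 0: 011 → 0  (bit 3 = 0)
position 17: 010 → 0  (bit 2 = 0)
position 5: 001 → 0  (bit 1 = 0)
position 4: 000 → 1  (bit 0 = 1)
bits b7..b0 = 10000001 = 129

129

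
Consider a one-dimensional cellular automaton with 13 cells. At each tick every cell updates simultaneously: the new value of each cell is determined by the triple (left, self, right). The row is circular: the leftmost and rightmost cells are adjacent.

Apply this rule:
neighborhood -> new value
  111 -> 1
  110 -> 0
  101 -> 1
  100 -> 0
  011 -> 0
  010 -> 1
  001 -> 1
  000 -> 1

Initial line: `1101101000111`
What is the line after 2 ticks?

1010011011011
0110100100101

0110100100101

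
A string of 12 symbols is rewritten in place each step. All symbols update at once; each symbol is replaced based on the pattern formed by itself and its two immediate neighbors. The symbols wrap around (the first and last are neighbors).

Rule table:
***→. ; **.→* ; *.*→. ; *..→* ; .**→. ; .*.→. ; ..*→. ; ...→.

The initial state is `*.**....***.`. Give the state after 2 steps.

...**.....*.
....**.....*

....**.....*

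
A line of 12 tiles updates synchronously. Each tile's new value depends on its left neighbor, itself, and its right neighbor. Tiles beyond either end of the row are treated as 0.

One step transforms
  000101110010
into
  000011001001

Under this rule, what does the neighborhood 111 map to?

0

At position 6 the neighborhood is 111; the next row has 0 there.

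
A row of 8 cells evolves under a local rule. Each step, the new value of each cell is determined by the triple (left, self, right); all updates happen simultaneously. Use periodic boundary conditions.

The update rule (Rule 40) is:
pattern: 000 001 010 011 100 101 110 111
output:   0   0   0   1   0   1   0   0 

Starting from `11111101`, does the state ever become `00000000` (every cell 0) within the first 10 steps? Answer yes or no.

step 1: 00000011
step 2: 00000010
step 3: 00000000
all cells are 0 at step 3

yes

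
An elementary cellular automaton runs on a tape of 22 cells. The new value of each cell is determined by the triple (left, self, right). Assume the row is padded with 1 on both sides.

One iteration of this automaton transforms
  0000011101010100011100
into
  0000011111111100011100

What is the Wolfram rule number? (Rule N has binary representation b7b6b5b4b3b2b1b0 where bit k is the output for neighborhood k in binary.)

236

position 6: 111 → 1  (bit 7 = 1)
position 7: 110 → 1  (bit 6 = 1)
position 8: 101 → 1  (bit 5 = 1)
position 0: 100 → 0  (bit 4 = 0)
position 5: 011 → 1  (bit 3 = 1)
position 9: 010 → 1  (bit 2 = 1)
position 4: 001 → 0  (bit 1 = 0)
position 1: 000 → 0  (bit 0 = 0)
bits b7..b0 = 11101100 = 236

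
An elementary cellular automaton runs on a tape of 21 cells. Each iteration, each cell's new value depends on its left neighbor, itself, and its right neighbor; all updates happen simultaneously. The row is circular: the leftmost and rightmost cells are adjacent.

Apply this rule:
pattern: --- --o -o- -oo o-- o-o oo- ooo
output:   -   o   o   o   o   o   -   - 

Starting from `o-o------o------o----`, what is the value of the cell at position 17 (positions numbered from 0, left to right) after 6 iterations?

oooo----ooo----ooo--o
----o--oo--o--oo--ooo
o--ooooo-oooooo-ooo--
oooo----oo-----oo--oo
----o--oo-o---oo-ooo-
---ooooo-ooo-oo-oo--o
position 17 holds o

o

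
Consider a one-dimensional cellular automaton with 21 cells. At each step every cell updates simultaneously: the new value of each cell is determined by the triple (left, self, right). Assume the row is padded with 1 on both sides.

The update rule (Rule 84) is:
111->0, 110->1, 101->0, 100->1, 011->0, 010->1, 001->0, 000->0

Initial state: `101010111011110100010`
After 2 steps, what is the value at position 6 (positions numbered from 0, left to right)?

0

101010001000010110010
101011001100010011010
position 6 holds 0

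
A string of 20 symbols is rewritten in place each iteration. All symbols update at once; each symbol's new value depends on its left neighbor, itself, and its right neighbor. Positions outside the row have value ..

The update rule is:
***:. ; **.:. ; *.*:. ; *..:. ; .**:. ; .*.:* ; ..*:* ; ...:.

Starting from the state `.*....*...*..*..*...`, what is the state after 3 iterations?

...**..**...........

**...**..**.**.**...
....*...*...........
...**..**...........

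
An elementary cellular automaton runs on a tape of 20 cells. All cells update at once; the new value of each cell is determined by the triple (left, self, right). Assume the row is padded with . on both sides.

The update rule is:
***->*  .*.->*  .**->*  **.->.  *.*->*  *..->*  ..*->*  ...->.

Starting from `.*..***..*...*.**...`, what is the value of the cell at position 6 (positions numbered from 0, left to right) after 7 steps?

*

******.****.****.*..
*****.****.****.***.
****.****.****.***.*
***.****.****.***.**
**.****.****.***.**.
*.****.****.***.**.*
*****.****.***.**.**
position 6 holds *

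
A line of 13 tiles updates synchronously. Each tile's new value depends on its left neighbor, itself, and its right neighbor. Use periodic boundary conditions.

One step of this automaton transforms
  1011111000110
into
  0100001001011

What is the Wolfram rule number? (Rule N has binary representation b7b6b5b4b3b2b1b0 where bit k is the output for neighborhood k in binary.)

98

position 3: 111 → 0  (bit 7 = 0)
position 6: 110 → 1  (bit 6 = 1)
position 1: 101 → 1  (bit 5 = 1)
position 7: 100 → 0  (bit 4 = 0)
position 2: 011 → 0  (bit 3 = 0)
position 0: 010 → 0  (bit 2 = 0)
position 9: 001 → 1  (bit 1 = 1)
position 8: 000 → 0  (bit 0 = 0)
bits b7..b0 = 01100010 = 98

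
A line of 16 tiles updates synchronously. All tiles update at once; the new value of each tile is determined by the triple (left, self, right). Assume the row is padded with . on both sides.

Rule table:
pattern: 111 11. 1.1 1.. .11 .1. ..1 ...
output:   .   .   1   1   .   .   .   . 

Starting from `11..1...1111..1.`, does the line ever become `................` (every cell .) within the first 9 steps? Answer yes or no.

step 1: ..1..1......1..1
step 2: ...1..1......1..
step 3: ....1..1......1.
step 4: .....1..1......1
step 5: ......1..1......
step 6: .......1..1.....
step 7: ........1..1....
step 8: .........1..1...
step 9: ..........1..1..
step 9 is ..........1..1.., still not uniform .

no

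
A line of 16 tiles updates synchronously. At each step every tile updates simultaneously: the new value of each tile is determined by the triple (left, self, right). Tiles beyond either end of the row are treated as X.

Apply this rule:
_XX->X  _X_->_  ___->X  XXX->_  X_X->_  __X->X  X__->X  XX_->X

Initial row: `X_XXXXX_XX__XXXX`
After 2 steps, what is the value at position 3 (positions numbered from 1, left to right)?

_

X_X___X_XXXXX___
X__XXX__X___XXXX
position 3 holds _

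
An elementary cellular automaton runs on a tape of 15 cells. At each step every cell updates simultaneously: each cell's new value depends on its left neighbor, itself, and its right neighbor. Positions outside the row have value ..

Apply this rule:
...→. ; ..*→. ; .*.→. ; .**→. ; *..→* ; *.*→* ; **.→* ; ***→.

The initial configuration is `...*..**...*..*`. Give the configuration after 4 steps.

....*..**...*..
.....*..**...*.
......*..**...*
.......*..**...

.......*..**...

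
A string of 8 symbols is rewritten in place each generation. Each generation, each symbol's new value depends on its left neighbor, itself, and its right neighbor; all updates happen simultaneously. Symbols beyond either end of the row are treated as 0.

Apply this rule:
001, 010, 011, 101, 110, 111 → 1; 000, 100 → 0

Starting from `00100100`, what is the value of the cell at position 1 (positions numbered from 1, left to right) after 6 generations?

01101100
11111100
11111100  (fixed point — unchanged through generation 6)
position 1 holds 1

1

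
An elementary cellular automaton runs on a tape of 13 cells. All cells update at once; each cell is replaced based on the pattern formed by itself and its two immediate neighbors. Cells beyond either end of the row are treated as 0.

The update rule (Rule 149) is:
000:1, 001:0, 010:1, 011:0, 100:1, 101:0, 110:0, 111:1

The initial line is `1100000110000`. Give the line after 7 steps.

step 1: 0011110001111
step 2: 1001101100110
step 3: 1100000010001
step 4: 0011111011101
step 5: 1001110001001
step 6: 1100101101101
step 7: 0010100000001

0010100000001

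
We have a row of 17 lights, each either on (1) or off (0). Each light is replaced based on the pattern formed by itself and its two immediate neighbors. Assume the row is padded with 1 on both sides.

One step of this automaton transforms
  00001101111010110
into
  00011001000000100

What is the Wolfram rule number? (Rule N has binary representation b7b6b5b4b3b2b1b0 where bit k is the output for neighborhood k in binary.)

10

position 8: 111 → 0  (bit 7 = 0)
position 5: 110 → 0  (bit 6 = 0)
position 6: 101 → 0  (bit 5 = 0)
position 0: 100 → 0  (bit 4 = 0)
position 4: 011 → 1  (bit 3 = 1)
position 12: 010 → 0  (bit 2 = 0)
position 3: 001 → 1  (bit 1 = 1)
position 1: 000 → 0  (bit 0 = 0)
bits b7..b0 = 00001010 = 10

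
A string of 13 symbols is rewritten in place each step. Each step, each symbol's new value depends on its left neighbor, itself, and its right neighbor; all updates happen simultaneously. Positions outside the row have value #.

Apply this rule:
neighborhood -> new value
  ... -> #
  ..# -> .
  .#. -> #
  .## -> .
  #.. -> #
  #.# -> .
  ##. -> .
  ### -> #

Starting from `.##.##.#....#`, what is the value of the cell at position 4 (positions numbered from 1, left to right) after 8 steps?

step 1: .......####..
step 2: ######..##.#.
step 3: #####.#....#.
step 4: ####..####.#.
step 5: ###.#..##..#.
step 6: ##..##...#.#.
step 7: #.#...##.#.#.
step 8: ..###....#.#.
position 4 holds #

#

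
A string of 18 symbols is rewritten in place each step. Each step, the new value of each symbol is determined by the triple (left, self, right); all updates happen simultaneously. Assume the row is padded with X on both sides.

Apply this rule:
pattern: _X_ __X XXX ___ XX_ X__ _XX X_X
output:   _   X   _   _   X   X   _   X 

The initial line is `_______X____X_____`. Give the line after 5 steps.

X_____X_X__X_X___X
XX___X_X_XX_X_X_X_
_XX_X_X_X_XX_X_X_X
X_XX_X_X_X_XX_X_X_
XX_XX_X_X_X_XX_X_X

XX_XX_X_X_X_XX_X_X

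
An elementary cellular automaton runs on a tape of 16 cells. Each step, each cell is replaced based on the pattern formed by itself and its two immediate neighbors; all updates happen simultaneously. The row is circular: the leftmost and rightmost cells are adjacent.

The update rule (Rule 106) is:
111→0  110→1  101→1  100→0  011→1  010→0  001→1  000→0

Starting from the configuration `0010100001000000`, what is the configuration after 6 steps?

0001000000001010

step 1: 0101000010000000
step 2: 1010000100000000
step 3: 0100001000000001
step 4: 1000010000000010
step 5: 0000100000000101
step 6: 0001000000001010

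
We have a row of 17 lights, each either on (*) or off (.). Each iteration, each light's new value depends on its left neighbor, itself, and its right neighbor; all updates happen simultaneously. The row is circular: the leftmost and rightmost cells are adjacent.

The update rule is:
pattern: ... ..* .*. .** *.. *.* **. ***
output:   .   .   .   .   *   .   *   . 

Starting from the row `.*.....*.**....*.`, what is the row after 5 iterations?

iteration 1: ..*.......**....*
iteration 2: *..*.......**....
iteration 3: .*..*.......**...
iteration 4: ..*..*.......**..
iteration 5: ...*..*.......**.

...*..*.......**.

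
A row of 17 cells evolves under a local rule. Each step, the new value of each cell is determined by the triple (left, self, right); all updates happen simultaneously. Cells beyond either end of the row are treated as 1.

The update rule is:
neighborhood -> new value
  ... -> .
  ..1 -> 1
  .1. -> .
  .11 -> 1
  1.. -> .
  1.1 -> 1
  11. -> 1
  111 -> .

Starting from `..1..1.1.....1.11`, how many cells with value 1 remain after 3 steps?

6

.1..1.1.....1.11.
1..1.1.....1.1111
1.1.1.....1.11...
count of 1: 6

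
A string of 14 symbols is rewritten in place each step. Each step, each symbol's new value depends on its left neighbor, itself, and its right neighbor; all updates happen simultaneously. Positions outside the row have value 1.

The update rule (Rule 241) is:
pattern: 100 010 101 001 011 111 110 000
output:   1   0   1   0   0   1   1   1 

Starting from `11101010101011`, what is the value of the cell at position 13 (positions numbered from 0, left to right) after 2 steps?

11110101010101
11111010101010
position 13 holds 0

0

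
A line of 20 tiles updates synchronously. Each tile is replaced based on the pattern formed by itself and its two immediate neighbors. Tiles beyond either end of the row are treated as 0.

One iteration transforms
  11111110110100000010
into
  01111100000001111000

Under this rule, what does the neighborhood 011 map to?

0

At position 0 the neighborhood is 011; the next row has 0 there.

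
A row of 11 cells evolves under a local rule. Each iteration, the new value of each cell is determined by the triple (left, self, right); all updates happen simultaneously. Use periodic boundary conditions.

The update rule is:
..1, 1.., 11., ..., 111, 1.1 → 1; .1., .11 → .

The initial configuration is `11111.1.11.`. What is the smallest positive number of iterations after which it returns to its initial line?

11

.11111.1.11
1.11111.1.1
11.11111.1.
.11.11111.1
1.11.11111.
.1.11.11111
1.1.11.1111
11.1.11.111
111.1.11.11
1111.1.11.1
11111.1.11.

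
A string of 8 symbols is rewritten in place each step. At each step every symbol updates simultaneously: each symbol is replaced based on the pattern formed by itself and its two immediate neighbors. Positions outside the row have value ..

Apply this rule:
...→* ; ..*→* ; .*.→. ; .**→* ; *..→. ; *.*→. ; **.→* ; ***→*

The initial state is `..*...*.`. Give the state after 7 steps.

step 1: **..**..
step 2: **.***.*
step 3: **.***..
step 4: **.***.*  (repeats step 2; period 2)
step 7: **.***..

**.***..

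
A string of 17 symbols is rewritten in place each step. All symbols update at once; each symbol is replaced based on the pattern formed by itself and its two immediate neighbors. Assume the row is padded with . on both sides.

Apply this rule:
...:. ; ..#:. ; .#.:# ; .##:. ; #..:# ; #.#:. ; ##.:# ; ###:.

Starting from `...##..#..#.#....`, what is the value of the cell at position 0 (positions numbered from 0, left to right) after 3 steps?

....##.##.#.##...
.....#..#.#..##..
.....##.#.##..##.
position 0 holds .

.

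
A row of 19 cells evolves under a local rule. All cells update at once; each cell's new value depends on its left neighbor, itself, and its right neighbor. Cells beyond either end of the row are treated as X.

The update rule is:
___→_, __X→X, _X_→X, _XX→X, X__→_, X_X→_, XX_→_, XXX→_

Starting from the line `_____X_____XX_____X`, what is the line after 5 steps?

_X____XX_____XX__XX

____XX____XX_____XX
___XX____XX_____XX_
__XX____XX_____XX__
_XX____XX_____XX__X
_X____XX_____XX__XX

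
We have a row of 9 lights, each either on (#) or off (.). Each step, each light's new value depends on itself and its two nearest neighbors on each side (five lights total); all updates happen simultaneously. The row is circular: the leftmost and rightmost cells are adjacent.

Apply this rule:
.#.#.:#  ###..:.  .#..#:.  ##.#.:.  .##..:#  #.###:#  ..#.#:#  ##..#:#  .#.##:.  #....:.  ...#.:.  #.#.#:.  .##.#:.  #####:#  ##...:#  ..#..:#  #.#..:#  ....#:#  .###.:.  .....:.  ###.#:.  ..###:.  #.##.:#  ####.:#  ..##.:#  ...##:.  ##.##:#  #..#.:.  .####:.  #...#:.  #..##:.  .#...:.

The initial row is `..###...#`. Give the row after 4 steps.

.....#..#
...#.#..#
...###..#
......#.#

......#.#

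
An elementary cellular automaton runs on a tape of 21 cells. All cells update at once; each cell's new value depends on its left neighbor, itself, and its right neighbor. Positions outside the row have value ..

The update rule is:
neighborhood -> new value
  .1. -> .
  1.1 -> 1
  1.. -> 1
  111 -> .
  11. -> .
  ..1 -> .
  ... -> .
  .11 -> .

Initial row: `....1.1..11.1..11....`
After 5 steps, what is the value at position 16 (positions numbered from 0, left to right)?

.

.....1.1...1.1...1...
......1.1...1.1...1..
.......1.1...1.1...1.
........1.1...1.1...1
.........1.1...1.1...
position 16 holds .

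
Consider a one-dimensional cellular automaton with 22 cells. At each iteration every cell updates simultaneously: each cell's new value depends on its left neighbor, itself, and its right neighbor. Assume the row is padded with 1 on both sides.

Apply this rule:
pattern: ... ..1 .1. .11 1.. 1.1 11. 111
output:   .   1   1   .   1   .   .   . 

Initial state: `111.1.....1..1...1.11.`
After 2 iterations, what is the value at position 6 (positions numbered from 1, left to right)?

.

iteration 1: ....11...111111.11....
iteration 2: 1..1..1.1.........1..1
position 6 holds .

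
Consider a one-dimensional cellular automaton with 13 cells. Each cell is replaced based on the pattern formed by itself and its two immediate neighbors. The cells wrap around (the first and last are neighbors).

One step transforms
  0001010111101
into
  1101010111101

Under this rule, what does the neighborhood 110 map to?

1

At position 10 the neighborhood is 110; the next row has 1 there.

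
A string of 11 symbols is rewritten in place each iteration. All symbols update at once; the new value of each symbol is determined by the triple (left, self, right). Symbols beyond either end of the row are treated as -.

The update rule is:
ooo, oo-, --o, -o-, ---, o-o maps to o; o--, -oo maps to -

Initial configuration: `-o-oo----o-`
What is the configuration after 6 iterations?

ooo-o-oooo-
-ooooo-ooo-
o-ooooo-oo-
oo-ooooo-o-
-oo-oooooo-
o-oo-ooooo-

o-oo-ooooo-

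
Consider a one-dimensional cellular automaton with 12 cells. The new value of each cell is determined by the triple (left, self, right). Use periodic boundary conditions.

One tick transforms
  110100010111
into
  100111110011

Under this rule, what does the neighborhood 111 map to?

1

At position 0 the neighborhood is 111; the next row has 1 there.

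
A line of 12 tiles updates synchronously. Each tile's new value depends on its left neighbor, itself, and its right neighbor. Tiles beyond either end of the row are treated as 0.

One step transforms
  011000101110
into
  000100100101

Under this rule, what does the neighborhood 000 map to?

At position 4 the neighborhood is 000; the next row has 0 there.

0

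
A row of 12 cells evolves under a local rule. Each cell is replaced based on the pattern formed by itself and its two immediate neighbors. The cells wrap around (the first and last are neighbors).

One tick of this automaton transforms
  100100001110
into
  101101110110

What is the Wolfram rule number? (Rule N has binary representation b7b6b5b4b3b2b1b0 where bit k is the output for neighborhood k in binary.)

position 9: 111 → 1  (bit 7 = 1)
position 10: 110 → 1  (bit 6 = 1)
position 11: 101 → 0  (bit 5 = 0)
position 1: 100 → 0  (bit 4 = 0)
position 8: 011 → 0  (bit 3 = 0)
position 0: 010 → 1  (bit 2 = 1)
position 2: 001 → 1  (bit 1 = 1)
position 5: 000 → 1  (bit 0 = 1)
bits b7..b0 = 11000111 = 199

199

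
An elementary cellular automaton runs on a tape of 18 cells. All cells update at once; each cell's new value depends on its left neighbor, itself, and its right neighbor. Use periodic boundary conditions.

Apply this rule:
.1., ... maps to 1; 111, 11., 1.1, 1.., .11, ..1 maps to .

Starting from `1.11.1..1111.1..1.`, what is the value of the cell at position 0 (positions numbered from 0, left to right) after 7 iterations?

1....1.......1..1.
1.11.1.11111.1..1.
1....1.......1..1.  (repeats iteration 1; period 2)
iteration 7: 1....1.......1..1.
position 0 holds 1

1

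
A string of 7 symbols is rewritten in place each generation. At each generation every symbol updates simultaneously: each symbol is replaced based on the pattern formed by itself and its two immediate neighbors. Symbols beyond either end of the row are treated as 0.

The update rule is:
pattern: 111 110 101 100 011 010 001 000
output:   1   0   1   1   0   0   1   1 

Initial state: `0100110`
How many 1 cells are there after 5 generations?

4

1011001
0100110  (repeats generation 0; period 2)
generation 5: 1011001
count of 1: 4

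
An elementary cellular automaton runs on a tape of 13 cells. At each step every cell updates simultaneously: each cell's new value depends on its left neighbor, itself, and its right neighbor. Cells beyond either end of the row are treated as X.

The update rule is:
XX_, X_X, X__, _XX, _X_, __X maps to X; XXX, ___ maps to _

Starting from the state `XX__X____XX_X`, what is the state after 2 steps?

_XXXXX__XXXXX
XX___XXXX____

XX___XXXX____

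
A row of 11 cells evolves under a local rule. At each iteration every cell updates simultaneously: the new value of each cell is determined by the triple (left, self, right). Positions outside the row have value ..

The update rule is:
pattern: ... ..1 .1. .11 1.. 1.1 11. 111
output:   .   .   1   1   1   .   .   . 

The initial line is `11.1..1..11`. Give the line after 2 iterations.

11.1..1..11

iteration 1: 1..11.11.1.
iteration 2: 11.1..1..11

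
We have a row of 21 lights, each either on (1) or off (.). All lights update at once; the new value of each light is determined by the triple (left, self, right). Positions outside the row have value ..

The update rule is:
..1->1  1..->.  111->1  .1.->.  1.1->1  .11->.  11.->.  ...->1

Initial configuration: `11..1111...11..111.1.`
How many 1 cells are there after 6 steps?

...1.11..11...1.1.1..
111.1...1...11.1.1..1
.1.1..11..11..1.1..1.
1.1..1...1...1.1..1..
.1..1..11..11.1..1..1
1..1..1...1..1..1..1.
count of 1: 7

7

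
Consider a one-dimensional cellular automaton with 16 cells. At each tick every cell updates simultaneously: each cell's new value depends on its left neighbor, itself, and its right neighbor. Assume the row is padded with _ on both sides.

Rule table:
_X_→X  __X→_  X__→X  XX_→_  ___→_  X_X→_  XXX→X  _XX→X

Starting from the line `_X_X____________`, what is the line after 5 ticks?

_X_XX___________
_X_X_X__________
_X_X_XX_________
_X_X_X_X________
_X_X_X_XX_______

_X_X_X_XX_______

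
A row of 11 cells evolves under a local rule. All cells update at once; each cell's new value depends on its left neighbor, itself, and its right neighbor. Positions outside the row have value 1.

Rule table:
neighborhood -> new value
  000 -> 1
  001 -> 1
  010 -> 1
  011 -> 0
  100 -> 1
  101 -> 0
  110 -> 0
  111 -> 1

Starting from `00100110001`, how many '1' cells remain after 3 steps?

6

11111001110
11110110100
11100000111
count of 1: 6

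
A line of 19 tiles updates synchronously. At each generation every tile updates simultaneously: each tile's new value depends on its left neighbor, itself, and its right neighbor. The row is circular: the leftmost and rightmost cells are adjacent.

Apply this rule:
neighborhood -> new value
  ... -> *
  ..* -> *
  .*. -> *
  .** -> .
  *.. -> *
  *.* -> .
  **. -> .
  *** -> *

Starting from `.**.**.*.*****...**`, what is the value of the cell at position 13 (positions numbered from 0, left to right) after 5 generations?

.......*..***.***..
**********.*...*.**
*********..*****..*
********.**.***.**.
.******......*.....
position 13 holds *

*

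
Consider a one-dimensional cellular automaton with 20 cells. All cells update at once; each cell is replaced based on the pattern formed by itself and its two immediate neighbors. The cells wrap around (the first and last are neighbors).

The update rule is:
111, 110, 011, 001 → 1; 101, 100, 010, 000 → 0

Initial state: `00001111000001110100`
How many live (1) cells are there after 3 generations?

00011111000011110000
00111111000111110000
01111111001111110000
count of 1: 13

13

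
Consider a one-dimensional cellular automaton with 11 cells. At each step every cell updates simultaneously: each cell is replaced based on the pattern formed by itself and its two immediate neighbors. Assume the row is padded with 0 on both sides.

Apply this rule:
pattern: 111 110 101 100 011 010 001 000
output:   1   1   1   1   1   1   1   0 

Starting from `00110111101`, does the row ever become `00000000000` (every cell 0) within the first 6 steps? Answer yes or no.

no

01111111111
11111111111
11111111111  (fixed point — unchanged through step 6)
step 6 is 11111111111, still not uniform 0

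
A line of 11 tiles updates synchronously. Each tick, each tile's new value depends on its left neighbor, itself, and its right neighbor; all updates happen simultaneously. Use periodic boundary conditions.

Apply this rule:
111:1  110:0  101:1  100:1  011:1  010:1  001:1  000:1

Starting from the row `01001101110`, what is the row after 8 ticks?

tick 1: 11111011101
tick 2: 11110111011
tick 3: 11101110111
tick 4: 11011101111
tick 5: 10111011111
tick 6: 01110111111
tick 7: 11101111110
tick 8: 11011111101

11011111101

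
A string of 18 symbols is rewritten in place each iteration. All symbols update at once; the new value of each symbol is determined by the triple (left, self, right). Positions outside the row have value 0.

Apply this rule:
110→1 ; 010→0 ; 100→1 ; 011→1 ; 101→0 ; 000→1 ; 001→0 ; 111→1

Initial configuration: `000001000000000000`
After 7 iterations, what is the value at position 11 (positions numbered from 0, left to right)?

1

iteration 1: 111100111111111111
iteration 2: 111110111111111111
iteration 3: 111110111111111111  (fixed point — unchanged through iteration 7)
position 11 holds 1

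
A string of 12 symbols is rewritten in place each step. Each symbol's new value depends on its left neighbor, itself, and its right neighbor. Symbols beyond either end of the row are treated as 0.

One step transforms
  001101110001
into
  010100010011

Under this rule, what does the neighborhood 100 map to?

At position 8 the neighborhood is 100; the next row has 0 there.

0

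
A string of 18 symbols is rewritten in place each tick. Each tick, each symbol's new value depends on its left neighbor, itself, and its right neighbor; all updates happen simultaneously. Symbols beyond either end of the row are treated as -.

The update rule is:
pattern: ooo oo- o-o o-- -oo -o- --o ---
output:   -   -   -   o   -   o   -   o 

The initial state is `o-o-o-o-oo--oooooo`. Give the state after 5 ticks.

o-o-o-o---o-------
o-o-o-ooo-oooooooo
o-o-o-------------
o-o-oooooooooooooo
o-o---------------

o-o---------------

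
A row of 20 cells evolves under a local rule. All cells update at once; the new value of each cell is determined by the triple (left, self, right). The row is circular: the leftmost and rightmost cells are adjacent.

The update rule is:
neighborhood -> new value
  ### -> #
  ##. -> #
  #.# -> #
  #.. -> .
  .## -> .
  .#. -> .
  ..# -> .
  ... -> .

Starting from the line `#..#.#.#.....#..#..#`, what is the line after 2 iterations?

#...#.#.............
.....#..............

.....#..............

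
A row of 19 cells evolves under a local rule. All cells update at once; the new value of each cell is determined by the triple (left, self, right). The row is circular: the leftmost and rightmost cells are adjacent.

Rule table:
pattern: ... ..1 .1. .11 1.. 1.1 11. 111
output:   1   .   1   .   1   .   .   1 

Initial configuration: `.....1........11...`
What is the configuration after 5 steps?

step 1: 1111.11111111...111
step 2: 111...111111.11..11
step 3: 11.11..1111....1..1
step 4: 1....1..11.111.11..
step 5: 1111.11.....1....1.

1111.11.....1....1.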